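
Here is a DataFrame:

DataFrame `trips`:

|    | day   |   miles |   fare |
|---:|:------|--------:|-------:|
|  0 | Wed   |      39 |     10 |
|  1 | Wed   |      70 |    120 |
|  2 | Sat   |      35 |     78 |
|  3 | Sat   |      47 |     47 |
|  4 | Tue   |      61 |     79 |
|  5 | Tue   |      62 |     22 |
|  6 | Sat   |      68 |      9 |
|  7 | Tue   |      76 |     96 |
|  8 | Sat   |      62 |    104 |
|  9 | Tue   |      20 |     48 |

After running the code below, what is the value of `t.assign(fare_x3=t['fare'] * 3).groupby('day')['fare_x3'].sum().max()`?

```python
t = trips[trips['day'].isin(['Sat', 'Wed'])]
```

714

filter rows where day in ['Sat', 'Wed']:
   day  miles  fare
0  Wed     39    10
1  Wed     70   120
2  Sat     35    78
3  Sat     47    47
6  Sat     68     9
8  Sat     62   104
add column fare_x3 = t['fare'] * 3:
   day  miles  fare  fare_x3
0  Wed     39    10       30
1  Wed     70   120      360
2  Sat     35    78      234
3  Sat     47    47      141
6  Sat     68     9       27
8  Sat     62   104      312
group by day, sum of fare_x3:
day
Sat    714
Wed    390
Name: fare_x3, dtype: int64
Reading off the max of the resulting series, we get 714.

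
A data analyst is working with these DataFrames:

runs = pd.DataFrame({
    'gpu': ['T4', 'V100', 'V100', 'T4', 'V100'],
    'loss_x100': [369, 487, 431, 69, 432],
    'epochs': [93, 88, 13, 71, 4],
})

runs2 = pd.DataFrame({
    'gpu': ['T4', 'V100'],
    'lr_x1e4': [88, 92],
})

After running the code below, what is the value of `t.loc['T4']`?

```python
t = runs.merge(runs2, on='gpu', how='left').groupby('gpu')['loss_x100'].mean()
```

merge on 'gpu' (how='left') → 5 rows:
    gpu  loss_x100  epochs  lr_x1e4
0    T4        369      93       88
1  V100        487      88       92
2  V100        431      13       92
3    T4         69      71       88
4  V100        432       4       92
group by gpu, mean of loss_x100:
gpu
T4      219.0
V100    450.0
Name: loss_x100, dtype: float64
Then the value at index 'T4': 219.0

219.0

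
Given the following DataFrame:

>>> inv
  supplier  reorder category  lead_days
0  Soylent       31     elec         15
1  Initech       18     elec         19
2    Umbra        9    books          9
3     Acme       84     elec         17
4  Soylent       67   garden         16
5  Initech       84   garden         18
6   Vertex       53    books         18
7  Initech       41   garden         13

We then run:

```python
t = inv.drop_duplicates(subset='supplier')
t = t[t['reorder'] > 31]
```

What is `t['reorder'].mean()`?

drop duplicate supplier (keep=first):
  supplier  reorder category  lead_days
0  Soylent       31     elec         15
1  Initech       18     elec         19
2    Umbra        9    books          9
3     Acme       84     elec         17
6   Vertex       53    books         18
filter rows where reorder > 31:
  supplier  reorder category  lead_days
3     Acme       84     elec         17
6   Vertex       53    books         18

68.5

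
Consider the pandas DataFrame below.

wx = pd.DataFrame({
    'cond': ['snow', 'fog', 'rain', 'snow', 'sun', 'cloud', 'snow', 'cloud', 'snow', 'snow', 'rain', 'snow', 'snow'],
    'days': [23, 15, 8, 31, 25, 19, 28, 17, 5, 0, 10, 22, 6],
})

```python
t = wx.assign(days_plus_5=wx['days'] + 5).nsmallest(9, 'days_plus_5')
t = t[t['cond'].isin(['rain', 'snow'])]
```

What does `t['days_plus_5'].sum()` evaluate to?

add column days_plus_5 = wx['days'] + 5:
     cond  days  days_plus_5
0    snow    23           28
1     fog    15           20
2    rain     8           13
3    snow    31           36
4     sun    25           30
5   cloud    19           24
6    snow    28           33
7   cloud    17           22
8    snow     5           10
9    snow     0            5
10   rain    10           15
11   snow    22           27
12   snow     6           11
take 9 rows with smallest days_plus_5:
     cond  days  days_plus_5
9    snow     0            5
8    snow     5           10
12   snow     6           11
2    rain     8           13
10   rain    10           15
1     fog    15           20
7   cloud    17           22
5   cloud    19           24
11   snow    22           27
filter rows where cond in ['rain', 'snow']:
    cond  days  days_plus_5
9   snow     0            5
8   snow     5           10
12  snow     6           11
2   rain     8           13
10  rain    10           15
11  snow    22           27
Hence 81.

81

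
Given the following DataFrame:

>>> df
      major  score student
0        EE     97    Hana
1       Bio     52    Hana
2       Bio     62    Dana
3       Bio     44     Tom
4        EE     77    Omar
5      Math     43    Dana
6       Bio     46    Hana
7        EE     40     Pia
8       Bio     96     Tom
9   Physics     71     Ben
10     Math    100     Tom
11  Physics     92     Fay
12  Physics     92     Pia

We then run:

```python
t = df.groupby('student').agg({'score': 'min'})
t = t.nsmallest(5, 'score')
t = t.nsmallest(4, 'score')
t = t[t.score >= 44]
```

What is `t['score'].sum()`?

group by student, min of score:
         score
student       
Ben         71
Dana        43
Fay         92
Hana        46
Omar        77
Pia         40
Tom         44
take 5 rows with smallest score:
         score
student       
Pia         40
Dana        43
Tom         44
Hana        46
Ben         71
take 4 rows with smallest score:
         score
student       
Pia         40
Dana        43
Tom         44
Hana        46
filter rows where score >= 44:
         score
student       
Tom         44
Hana        46
sum of column 'score' → 90

90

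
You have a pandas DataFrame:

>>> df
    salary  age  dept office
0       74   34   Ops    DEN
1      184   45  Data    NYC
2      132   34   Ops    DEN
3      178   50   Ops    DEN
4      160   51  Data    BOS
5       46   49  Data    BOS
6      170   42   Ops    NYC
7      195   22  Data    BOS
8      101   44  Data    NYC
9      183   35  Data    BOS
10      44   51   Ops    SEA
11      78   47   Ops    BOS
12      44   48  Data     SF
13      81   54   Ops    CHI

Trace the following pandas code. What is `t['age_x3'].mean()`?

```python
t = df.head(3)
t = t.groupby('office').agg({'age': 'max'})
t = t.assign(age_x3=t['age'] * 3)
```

118.5

take first 3 rows:
   salary  age  dept office
0      74   34   Ops    DEN
1     184   45  Data    NYC
2     132   34   Ops    DEN
group by office, max of age:
        age
office     
DEN      34
NYC      45
add column age_x3 = t['age'] * 3:
        age  age_x3
office             
DEN      34     102
NYC      45     135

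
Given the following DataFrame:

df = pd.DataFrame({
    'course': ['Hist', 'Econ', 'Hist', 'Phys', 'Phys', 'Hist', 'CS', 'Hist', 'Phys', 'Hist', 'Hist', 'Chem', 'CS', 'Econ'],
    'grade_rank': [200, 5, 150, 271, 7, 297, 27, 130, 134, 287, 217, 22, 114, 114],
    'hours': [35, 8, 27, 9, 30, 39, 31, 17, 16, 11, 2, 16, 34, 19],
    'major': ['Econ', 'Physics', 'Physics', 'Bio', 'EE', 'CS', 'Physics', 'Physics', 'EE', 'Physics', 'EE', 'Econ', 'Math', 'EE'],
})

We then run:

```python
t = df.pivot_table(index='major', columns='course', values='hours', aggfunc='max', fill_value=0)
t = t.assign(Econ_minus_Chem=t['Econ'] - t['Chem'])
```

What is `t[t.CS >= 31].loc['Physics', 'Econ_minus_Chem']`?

pivot: rows=major, cols=course, max(hours):
course   CS  Chem  Econ  Hist  Phys
major                              
Bio       0     0     0     0     9
CS        0     0     0    39     0
EE        0     0    19     2    30
Econ      0    16     0    35     0
Math     34     0     0     0     0
Physics  31     0     8    27     0
add column Econ_minus_Chem = t['Econ'] - t['Chem']:
course   CS  Chem  Econ  Hist  Phys  Econ_minus_Chem
major                                               
Bio       0     0     0     0     9                0
CS        0     0     0    39     0                0
EE        0     0    19     2    30               19
Econ      0    16     0    35     0              -16
Math     34     0     0     0     0                0
Physics  31     0     8    27     0                8
filter rows where CS >= 31:
course   CS  Chem  Econ  Hist  Phys  Econ_minus_Chem
major                                               
Math     34     0     0     0     0                0
Physics  31     0     8    27     0                8
So loc['Physics', 'Econ_minus_Chem'] = 8.

8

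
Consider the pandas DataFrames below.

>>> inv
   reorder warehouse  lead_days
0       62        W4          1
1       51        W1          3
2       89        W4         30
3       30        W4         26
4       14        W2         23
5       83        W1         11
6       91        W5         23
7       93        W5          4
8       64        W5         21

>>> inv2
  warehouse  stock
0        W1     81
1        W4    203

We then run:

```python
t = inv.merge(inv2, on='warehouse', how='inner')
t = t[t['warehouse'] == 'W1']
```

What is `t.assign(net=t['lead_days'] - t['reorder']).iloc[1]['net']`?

merge on 'warehouse' (how='inner') → 5 rows:
   reorder warehouse  lead_days  stock
0       62        W4          1    203
1       51        W1          3     81
2       89        W4         30    203
3       30        W4         26    203
4       83        W1         11     81
filter rows where warehouse == 'W1':
   reorder warehouse  lead_days  stock
1       51        W1          3     81
4       83        W1         11     81
add column net = t['lead_days'] - t['reorder']:
   reorder warehouse  lead_days  stock  net
1       51        W1          3     81  -48
4       83        W1         11     81  -72
value at position 1, column 'net' → -72

-72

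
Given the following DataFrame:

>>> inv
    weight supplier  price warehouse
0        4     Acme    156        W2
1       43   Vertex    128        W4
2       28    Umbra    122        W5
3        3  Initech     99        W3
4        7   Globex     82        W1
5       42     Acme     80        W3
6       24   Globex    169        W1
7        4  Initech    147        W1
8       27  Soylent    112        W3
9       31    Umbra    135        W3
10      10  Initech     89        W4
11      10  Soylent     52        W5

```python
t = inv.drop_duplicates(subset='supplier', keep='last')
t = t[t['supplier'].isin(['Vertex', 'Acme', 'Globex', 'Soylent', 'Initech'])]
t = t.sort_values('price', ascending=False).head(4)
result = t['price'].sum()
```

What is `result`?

466

drop duplicate supplier (keep=last):
    weight supplier  price warehouse
1       43   Vertex    128        W4
5       42     Acme     80        W3
6       24   Globex    169        W1
9       31    Umbra    135        W3
10      10  Initech     89        W4
11      10  Soylent     52        W5
filter rows where supplier in ['Vertex', 'Acme', 'Globex', 'Soylent', 'Initech']:
    weight supplier  price warehouse
1       43   Vertex    128        W4
5       42     Acme     80        W3
6       24   Globex    169        W1
10      10  Initech     89        W4
11      10  Soylent     52        W5
sort by price descending:
    weight supplier  price warehouse
6       24   Globex    169        W1
1       43   Vertex    128        W4
10      10  Initech     89        W4
5       42     Acme     80        W3
11      10  Soylent     52        W5
take first 4 rows:
    weight supplier  price warehouse
6       24   Globex    169        W1
1       43   Vertex    128        W4
10      10  Initech     89        W4
5       42     Acme     80        W3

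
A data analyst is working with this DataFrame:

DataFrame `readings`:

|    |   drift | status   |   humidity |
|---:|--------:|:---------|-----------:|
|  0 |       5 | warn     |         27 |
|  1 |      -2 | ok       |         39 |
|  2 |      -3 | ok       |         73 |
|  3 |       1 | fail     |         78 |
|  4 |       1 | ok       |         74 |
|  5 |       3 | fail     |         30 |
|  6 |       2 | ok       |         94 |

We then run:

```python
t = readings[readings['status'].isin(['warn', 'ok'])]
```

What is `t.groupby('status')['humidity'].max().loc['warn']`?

filter rows where status in ['warn', 'ok']:
   drift status  humidity
0      5   warn        27
1     -2     ok        39
2     -3     ok        73
4      1     ok        74
6      2     ok        94
group by status, max of humidity:
status
ok      94
warn    27
Name: humidity, dtype: int64
Taking the value at index 'warn' gives 27.

27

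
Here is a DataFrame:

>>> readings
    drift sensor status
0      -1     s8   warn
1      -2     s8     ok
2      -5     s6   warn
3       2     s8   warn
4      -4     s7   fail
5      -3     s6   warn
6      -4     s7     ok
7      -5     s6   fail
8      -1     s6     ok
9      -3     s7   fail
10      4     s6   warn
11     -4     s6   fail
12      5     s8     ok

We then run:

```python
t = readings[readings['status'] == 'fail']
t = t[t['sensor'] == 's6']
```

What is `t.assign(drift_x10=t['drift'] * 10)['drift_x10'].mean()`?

-45.0

filter rows where status == 'fail':
    drift sensor status
4      -4     s7   fail
7      -5     s6   fail
9      -3     s7   fail
11     -4     s6   fail
filter rows where sensor == 's6':
    drift sensor status
7      -5     s6   fail
11     -4     s6   fail
add column drift_x10 = t['drift'] * 10:
    drift sensor status  drift_x10
7      -5     s6   fail        -50
11     -4     s6   fail        -40
Finally, mean of column 'drift_x10' = -45.0.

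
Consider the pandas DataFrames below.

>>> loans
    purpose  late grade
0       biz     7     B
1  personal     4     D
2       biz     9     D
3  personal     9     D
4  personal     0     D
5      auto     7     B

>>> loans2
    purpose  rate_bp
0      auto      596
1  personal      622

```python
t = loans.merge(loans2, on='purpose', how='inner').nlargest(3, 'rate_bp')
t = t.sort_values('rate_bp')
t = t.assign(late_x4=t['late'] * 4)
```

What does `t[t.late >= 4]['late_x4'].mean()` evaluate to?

26.0

merge on 'purpose' (how='inner') → 4 rows:
    purpose  late grade  rate_bp
0  personal     4     D      622
1  personal     9     D      622
2  personal     0     D      622
3      auto     7     B      596
take 3 rows with largest rate_bp:
    purpose  late grade  rate_bp
0  personal     4     D      622
1  personal     9     D      622
2  personal     0     D      622
sort by rate_bp:
    purpose  late grade  rate_bp
0  personal     4     D      622
1  personal     9     D      622
2  personal     0     D      622
add column late_x4 = t['late'] * 4:
    purpose  late grade  rate_bp  late_x4
0  personal     4     D      622       16
1  personal     9     D      622       36
2  personal     0     D      622        0
filter rows where late >= 4:
    purpose  late grade  rate_bp  late_x4
0  personal     4     D      622       16
1  personal     9     D      622       36
mean of column 'late_x4' → 26.0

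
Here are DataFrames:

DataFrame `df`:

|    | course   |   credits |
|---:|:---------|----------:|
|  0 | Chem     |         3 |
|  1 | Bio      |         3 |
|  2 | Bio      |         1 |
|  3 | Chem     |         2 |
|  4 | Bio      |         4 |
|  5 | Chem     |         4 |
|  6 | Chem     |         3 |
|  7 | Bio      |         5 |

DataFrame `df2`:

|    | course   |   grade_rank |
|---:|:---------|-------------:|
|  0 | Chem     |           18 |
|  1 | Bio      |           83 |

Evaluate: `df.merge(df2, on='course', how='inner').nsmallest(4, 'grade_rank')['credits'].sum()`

12

merge on 'course' (how='inner') → 8 rows:
  course  credits  grade_rank
0   Chem        3          18
1    Bio        3          83
2    Bio        1          83
3   Chem        2          18
4    Bio        4          83
5   Chem        4          18
6   Chem        3          18
7    Bio        5          83
take 4 rows with smallest grade_rank:
  course  credits  grade_rank
0   Chem        3          18
3   Chem        2          18
5   Chem        4          18
6   Chem        3          18
Taking the sum of column 'credits' gives 12.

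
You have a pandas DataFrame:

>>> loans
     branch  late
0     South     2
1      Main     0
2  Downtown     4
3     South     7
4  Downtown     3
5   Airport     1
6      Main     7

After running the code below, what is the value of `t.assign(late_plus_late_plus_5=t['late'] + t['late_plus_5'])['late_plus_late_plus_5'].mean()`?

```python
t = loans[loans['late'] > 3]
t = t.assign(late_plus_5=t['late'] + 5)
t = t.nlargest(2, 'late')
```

19.0

filter rows where late > 3:
     branch  late
2  Downtown     4
3     South     7
6      Main     7
add column late_plus_5 = t['late'] + 5:
     branch  late  late_plus_5
2  Downtown     4            9
3     South     7           12
6      Main     7           12
take 2 rows with largest late:
  branch  late  late_plus_5
3  South     7           12
6   Main     7           12
add column late_plus_late_plus_5 = t['late'] + t['late_plus_5']:
  branch  late  late_plus_5  late_plus_late_plus_5
3  South     7           12                     19
6   Main     7           12                     19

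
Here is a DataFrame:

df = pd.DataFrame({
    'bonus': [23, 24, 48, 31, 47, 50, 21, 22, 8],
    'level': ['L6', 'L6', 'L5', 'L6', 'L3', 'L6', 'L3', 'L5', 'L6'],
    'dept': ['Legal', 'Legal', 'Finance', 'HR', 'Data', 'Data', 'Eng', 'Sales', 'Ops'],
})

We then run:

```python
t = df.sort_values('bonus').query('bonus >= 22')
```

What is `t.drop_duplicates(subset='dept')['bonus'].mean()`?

sort by bonus:
   bonus level     dept
8      8    L6      Ops
6     21    L3      Eng
7     22    L5    Sales
0     23    L6    Legal
1     24    L6    Legal
3     31    L6       HR
4     47    L3     Data
2     48    L5  Finance
5     50    L6     Data
filter rows where bonus >= 22:
   bonus level     dept
7     22    L5    Sales
0     23    L6    Legal
1     24    L6    Legal
3     31    L6       HR
4     47    L3     Data
2     48    L5  Finance
5     50    L6     Data
drop duplicate dept (keep=first):
   bonus level     dept
7     22    L5    Sales
0     23    L6    Legal
3     31    L6       HR
4     47    L3     Data
2     48    L5  Finance
Finally, mean of column 'bonus' = 34.2.

34.2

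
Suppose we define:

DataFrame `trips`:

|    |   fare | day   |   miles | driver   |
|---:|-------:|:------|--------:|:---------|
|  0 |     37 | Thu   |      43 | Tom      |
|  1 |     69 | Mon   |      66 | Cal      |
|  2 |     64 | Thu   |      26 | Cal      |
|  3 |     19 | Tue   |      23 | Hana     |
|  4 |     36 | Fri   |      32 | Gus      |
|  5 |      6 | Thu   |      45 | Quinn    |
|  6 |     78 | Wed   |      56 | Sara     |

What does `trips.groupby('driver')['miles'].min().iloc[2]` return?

23

group by driver, min of miles:
driver
Cal      26
Gus      32
Hana     23
Quinn    45
Sara     56
Tom      43
Name: miles, dtype: int64
Taking the value at position 2 gives 23.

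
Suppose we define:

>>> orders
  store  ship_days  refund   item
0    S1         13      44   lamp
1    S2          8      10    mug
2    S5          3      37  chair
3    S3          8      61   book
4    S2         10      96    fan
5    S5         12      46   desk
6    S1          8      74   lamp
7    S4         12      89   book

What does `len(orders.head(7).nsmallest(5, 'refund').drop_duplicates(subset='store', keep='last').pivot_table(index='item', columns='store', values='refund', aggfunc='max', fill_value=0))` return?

take first 7 rows:
  store  ship_days  refund   item
0    S1         13      44   lamp
1    S2          8      10    mug
2    S5          3      37  chair
3    S3          8      61   book
4    S2         10      96    fan
5    S5         12      46   desk
6    S1          8      74   lamp
take 5 rows with smallest refund:
  store  ship_days  refund   item
1    S2          8      10    mug
2    S5          3      37  chair
0    S1         13      44   lamp
5    S5         12      46   desk
3    S3          8      61   book
drop duplicate store (keep=last):
  store  ship_days  refund  item
1    S2          8      10   mug
0    S1         13      44  lamp
5    S5         12      46  desk
3    S3          8      61  book
pivot: rows=item, cols=store, max(refund):
store  S1  S2  S3  S5
item                 
book    0   0  61   0
desk    0   0   0  46
lamp   44   0   0   0
mug     0  10   0   0
Finally, number of rows = 4.

4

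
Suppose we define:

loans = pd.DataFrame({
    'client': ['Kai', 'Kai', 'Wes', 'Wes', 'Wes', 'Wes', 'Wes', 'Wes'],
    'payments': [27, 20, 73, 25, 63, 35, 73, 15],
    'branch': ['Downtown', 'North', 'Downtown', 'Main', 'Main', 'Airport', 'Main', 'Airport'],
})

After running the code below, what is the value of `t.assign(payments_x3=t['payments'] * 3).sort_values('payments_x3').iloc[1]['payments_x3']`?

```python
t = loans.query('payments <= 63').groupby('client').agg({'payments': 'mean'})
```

filter rows where payments <= 63:
  client  payments    branch
0    Kai        27  Downtown
1    Kai        20     North
3    Wes        25      Main
4    Wes        63      Main
5    Wes        35   Airport
7    Wes        15   Airport
group by client, mean of payments:
        payments
client          
Kai         23.5
Wes         34.5
add column payments_x3 = t['payments'] * 3:
        payments  payments_x3
client                       
Kai         23.5         70.5
Wes         34.5        103.5
sort by payments_x3:
        payments  payments_x3
client                       
Kai         23.5         70.5
Wes         34.5        103.5
Taking the value at position 1, column 'payments_x3' gives 103.5.

103.5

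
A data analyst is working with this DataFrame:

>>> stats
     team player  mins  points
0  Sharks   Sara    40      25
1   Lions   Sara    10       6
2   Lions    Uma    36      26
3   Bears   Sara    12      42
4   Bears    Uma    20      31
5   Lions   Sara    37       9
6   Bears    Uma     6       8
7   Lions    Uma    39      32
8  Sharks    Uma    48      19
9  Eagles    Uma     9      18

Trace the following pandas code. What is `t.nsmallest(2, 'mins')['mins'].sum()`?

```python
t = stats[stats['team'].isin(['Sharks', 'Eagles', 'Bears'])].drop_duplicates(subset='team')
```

filter rows where team in ['Sharks', 'Eagles', 'Bears']:
     team player  mins  points
0  Sharks   Sara    40      25
3   Bears   Sara    12      42
4   Bears    Uma    20      31
6   Bears    Uma     6       8
8  Sharks    Uma    48      19
9  Eagles    Uma     9      18
drop duplicate team (keep=first):
     team player  mins  points
0  Sharks   Sara    40      25
3   Bears   Sara    12      42
9  Eagles    Uma     9      18
take 2 rows with smallest mins:
     team player  mins  points
9  Eagles    Uma     9      18
3   Bears   Sara    12      42
The sum of column 'mins' is 21.

21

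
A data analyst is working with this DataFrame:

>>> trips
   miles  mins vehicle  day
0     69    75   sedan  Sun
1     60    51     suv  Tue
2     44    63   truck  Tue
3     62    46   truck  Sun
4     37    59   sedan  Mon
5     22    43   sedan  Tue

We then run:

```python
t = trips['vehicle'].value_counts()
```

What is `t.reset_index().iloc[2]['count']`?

1

value_counts of vehicle:
vehicle
sedan    3
truck    2
suv      1
Name: count, dtype: int64
reset_index():
  vehicle  count
0   sedan      3
1   truck      2
2     suv      1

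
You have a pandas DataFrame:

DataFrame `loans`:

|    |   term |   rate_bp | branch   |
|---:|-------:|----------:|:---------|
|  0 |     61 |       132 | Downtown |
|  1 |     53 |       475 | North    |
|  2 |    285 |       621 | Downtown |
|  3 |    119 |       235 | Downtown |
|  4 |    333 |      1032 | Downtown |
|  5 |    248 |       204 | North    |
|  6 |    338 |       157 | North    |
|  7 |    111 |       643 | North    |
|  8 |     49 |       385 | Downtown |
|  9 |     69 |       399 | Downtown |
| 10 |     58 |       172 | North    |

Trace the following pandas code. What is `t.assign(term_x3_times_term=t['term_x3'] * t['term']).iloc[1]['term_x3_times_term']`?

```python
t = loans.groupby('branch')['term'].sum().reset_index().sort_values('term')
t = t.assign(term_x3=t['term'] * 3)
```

2517168

group by branch, sum of term:
branch
Downtown    916
North       808
Name: term, dtype: int64
reset_index():
     branch  term
0  Downtown   916
1     North   808
sort by term:
     branch  term
1     North   808
0  Downtown   916
add column term_x3 = t['term'] * 3:
     branch  term  term_x3
1     North   808     2424
0  Downtown   916     2748
add column term_x3_times_term = t['term_x3'] * t['term']:
     branch  term  term_x3  term_x3_times_term
1     North   808     2424             1958592
0  Downtown   916     2748             2517168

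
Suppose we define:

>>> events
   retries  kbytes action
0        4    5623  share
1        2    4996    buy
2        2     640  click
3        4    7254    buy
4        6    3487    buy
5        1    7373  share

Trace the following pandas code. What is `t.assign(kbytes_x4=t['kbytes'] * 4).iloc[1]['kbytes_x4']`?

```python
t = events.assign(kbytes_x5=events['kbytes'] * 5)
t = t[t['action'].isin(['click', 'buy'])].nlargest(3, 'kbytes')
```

19984

add column kbytes_x5 = events['kbytes'] * 5:
   retries  kbytes action  kbytes_x5
0        4    5623  share      28115
1        2    4996    buy      24980
2        2     640  click       3200
3        4    7254    buy      36270
4        6    3487    buy      17435
5        1    7373  share      36865
filter rows where action in ['click', 'buy']:
   retries  kbytes action  kbytes_x5
1        2    4996    buy      24980
2        2     640  click       3200
3        4    7254    buy      36270
4        6    3487    buy      17435
take 3 rows with largest kbytes:
   retries  kbytes action  kbytes_x5
3        4    7254    buy      36270
1        2    4996    buy      24980
4        6    3487    buy      17435
add column kbytes_x4 = t['kbytes'] * 4:
   retries  kbytes action  kbytes_x5  kbytes_x4
3        4    7254    buy      36270      29016
1        2    4996    buy      24980      19984
4        6    3487    buy      17435      13948
The value at position 1, column 'kbytes_x4' is 19984.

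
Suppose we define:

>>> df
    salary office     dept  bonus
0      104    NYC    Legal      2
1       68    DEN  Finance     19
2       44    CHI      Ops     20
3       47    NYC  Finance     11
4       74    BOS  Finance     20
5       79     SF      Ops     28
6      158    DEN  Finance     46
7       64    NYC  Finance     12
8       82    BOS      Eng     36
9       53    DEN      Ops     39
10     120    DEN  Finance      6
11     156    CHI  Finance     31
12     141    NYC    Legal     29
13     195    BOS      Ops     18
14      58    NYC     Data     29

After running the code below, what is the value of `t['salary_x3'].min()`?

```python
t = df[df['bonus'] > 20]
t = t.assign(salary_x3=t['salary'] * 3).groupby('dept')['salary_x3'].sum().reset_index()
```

filter rows where bonus > 20:
    salary office     dept  bonus
5       79     SF      Ops     28
6      158    DEN  Finance     46
8       82    BOS      Eng     36
9       53    DEN      Ops     39
11     156    CHI  Finance     31
12     141    NYC    Legal     29
14      58    NYC     Data     29
add column salary_x3 = t['salary'] * 3:
    salary office     dept  bonus  salary_x3
5       79     SF      Ops     28        237
6      158    DEN  Finance     46        474
8       82    BOS      Eng     36        246
9       53    DEN      Ops     39        159
11     156    CHI  Finance     31        468
12     141    NYC    Legal     29        423
14      58    NYC     Data     29        174
group by dept, sum of salary_x3:
dept
Data       174
Eng        246
Finance    942
Legal      423
Ops        396
Name: salary_x3, dtype: int64
reset_index():
      dept  salary_x3
0     Data        174
1      Eng        246
2  Finance        942
3    Legal        423
4      Ops        396

174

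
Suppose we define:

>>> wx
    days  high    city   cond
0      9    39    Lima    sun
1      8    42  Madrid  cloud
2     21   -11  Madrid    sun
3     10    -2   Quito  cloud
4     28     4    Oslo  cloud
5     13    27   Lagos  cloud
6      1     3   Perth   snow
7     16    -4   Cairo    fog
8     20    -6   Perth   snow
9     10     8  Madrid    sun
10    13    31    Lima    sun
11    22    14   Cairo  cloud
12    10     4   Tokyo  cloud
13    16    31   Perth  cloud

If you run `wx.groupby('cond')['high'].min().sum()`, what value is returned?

group by cond, min of high:
cond
cloud    -2
fog      -4
snow     -6
sun     -11
Name: high, dtype: int64
Finally, sum of the resulting series = -23.

-23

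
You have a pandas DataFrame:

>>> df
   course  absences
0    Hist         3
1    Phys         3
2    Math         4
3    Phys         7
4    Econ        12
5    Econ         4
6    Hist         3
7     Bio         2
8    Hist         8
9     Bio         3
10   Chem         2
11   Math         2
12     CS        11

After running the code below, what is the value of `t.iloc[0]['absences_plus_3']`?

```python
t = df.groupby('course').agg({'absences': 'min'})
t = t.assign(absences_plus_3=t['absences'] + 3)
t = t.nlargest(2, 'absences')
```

14

group by course, min of absences:
        absences
course          
Bio            2
CS            11
Chem           2
Econ           4
Hist           3
Math           2
Phys           3
add column absences_plus_3 = t['absences'] + 3:
        absences  absences_plus_3
course                           
Bio            2                5
CS            11               14
Chem           2                5
Econ           4                7
Hist           3                6
Math           2                5
Phys           3                6
take 2 rows with largest absences:
        absences  absences_plus_3
course                           
CS            11               14
Econ           4                7
The value at position 0, column 'absences_plus_3' is 14.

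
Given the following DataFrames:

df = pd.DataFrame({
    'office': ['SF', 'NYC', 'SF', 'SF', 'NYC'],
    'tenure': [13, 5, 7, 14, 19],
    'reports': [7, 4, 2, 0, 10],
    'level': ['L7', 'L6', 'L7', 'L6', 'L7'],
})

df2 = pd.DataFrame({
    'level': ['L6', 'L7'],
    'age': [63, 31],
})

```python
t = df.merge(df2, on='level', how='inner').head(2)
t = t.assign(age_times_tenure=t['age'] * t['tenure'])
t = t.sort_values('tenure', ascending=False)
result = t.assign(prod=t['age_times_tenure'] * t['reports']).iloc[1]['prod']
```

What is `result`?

merge on 'level' (how='inner') → 5 rows:
  office  tenure  reports level  age
0     SF      13        7    L7   31
1    NYC       5        4    L6   63
2     SF       7        2    L7   31
3     SF      14        0    L6   63
4    NYC      19       10    L7   31
take first 2 rows:
  office  tenure  reports level  age
0     SF      13        7    L7   31
1    NYC       5        4    L6   63
add column age_times_tenure = t['age'] * t['tenure']:
  office  tenure  reports level  age  age_times_tenure
0     SF      13        7    L7   31               403
1    NYC       5        4    L6   63               315
sort by tenure descending:
  office  tenure  reports level  age  age_times_tenure
0     SF      13        7    L7   31               403
1    NYC       5        4    L6   63               315
add column prod = t['age_times_tenure'] * t['reports']:
  office  tenure  reports level  age  age_times_tenure  prod
0     SF      13        7    L7   31               403  2821
1    NYC       5        4    L6   63               315  1260
So iloc[1]['prod'] = 1260.

1260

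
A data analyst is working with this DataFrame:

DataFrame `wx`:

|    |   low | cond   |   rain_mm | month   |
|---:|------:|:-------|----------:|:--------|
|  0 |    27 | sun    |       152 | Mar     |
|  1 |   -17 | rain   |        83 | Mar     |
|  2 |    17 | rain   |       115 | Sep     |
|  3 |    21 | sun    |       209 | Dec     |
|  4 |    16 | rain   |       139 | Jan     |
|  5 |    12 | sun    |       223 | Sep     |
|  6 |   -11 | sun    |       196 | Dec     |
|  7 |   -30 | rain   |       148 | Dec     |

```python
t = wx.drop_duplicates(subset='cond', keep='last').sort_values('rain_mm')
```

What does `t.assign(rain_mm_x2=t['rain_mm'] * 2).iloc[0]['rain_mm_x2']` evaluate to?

drop duplicate cond (keep=last):
   low  cond  rain_mm month
6  -11   sun      196   Dec
7  -30  rain      148   Dec
sort by rain_mm:
   low  cond  rain_mm month
7  -30  rain      148   Dec
6  -11   sun      196   Dec
add column rain_mm_x2 = t['rain_mm'] * 2:
   low  cond  rain_mm month  rain_mm_x2
7  -30  rain      148   Dec         296
6  -11   sun      196   Dec         392
Hence 296.

296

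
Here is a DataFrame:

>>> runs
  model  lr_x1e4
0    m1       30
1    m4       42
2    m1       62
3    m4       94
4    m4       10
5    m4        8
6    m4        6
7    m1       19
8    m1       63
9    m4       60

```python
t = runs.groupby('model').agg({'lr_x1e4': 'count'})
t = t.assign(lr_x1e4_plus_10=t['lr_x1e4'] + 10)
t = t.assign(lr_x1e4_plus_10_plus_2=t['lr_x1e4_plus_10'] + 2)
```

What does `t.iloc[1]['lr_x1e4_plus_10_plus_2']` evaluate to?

18

group by model, count of lr_x1e4:
       lr_x1e4
model         
m1           4
m4           6
add column lr_x1e4_plus_10 = t['lr_x1e4'] + 10:
       lr_x1e4  lr_x1e4_plus_10
model                          
m1           4               14
m4           6               16
add column lr_x1e4_plus_10_plus_2 = t['lr_x1e4_plus_10'] + 2:
       lr_x1e4  lr_x1e4_plus_10  lr_x1e4_plus_10_plus_2
model                                                  
m1           4               14                      16
m4           6               16                      18
Hence 18.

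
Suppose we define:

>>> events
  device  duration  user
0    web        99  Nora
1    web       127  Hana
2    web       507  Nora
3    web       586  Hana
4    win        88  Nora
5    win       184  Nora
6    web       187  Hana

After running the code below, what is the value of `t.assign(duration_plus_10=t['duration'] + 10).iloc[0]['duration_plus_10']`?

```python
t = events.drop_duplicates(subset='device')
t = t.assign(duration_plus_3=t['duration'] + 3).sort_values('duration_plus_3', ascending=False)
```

drop duplicate device (keep=first):
  device  duration  user
0    web        99  Nora
4    win        88  Nora
add column duration_plus_3 = t['duration'] + 3:
  device  duration  user  duration_plus_3
0    web        99  Nora              102
4    win        88  Nora               91
sort by duration_plus_3 descending:
  device  duration  user  duration_plus_3
0    web        99  Nora              102
4    win        88  Nora               91
add column duration_plus_10 = t['duration'] + 10:
  device  duration  user  duration_plus_3  duration_plus_10
0    web        99  Nora              102               109
4    win        88  Nora               91                98
Hence 109.

109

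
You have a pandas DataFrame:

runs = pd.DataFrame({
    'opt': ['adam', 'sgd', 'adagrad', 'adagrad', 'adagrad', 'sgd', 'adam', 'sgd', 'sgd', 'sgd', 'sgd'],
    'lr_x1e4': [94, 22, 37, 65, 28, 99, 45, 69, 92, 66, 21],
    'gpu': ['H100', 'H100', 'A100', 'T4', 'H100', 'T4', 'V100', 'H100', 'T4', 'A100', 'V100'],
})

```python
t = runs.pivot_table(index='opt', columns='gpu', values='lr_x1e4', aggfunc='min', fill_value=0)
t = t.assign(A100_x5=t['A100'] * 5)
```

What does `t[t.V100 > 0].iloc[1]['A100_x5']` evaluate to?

pivot: rows=opt, cols=gpu, min(lr_x1e4):
gpu      A100  H100  T4  V100
opt                          
adagrad    37    28  65     0
adam        0    94   0    45
sgd        66    22  92    21
add column A100_x5 = t['A100'] * 5:
gpu      A100  H100  T4  V100  A100_x5
opt                                   
adagrad    37    28  65     0      185
adam        0    94   0    45        0
sgd        66    22  92    21      330
filter rows where V100 > 0:
gpu   A100  H100  T4  V100  A100_x5
opt                                
adam     0    94   0    45        0
sgd     66    22  92    21      330
Then the value at position 1, column 'A100_x5': 330

330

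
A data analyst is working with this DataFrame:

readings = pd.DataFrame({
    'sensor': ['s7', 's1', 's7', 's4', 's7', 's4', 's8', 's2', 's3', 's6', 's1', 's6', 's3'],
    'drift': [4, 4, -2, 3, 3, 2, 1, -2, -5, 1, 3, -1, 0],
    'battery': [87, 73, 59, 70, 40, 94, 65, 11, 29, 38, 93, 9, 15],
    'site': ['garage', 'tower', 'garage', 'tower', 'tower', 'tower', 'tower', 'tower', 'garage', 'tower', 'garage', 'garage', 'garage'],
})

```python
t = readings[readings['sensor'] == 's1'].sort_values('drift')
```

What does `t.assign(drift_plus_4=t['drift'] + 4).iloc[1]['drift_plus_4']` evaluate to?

filter rows where sensor == 's1':
   sensor  drift  battery    site
1      s1      4       73   tower
10     s1      3       93  garage
sort by drift:
   sensor  drift  battery    site
10     s1      3       93  garage
1      s1      4       73   tower
add column drift_plus_4 = t['drift'] + 4:
   sensor  drift  battery    site  drift_plus_4
10     s1      3       93  garage             7
1      s1      4       73   tower             8
Finally, value at position 1, column 'drift_plus_4' = 8.

8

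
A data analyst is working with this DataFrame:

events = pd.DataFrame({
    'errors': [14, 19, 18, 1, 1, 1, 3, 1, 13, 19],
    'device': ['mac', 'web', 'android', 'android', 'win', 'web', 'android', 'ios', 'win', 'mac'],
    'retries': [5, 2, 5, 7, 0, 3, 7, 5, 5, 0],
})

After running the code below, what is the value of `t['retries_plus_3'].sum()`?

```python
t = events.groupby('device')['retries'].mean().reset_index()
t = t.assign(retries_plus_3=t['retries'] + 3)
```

group by device, mean of retries:
device
android    6.333333
ios        5.000000
mac        2.500000
web        2.500000
win        2.500000
Name: retries, dtype: float64
reset_index():
    device   retries
0  android  6.333333
1      ios  5.000000
2      mac  2.500000
3      web  2.500000
4      win  2.500000
add column retries_plus_3 = t['retries'] + 3:
    device   retries  retries_plus_3
0  android  6.333333        9.333333
1      ios  5.000000        8.000000
2      mac  2.500000        5.500000
3      web  2.500000        5.500000
4      win  2.500000        5.500000
Finally, sum of column 'retries_plus_3' = 33.8333333333.

33.8333333333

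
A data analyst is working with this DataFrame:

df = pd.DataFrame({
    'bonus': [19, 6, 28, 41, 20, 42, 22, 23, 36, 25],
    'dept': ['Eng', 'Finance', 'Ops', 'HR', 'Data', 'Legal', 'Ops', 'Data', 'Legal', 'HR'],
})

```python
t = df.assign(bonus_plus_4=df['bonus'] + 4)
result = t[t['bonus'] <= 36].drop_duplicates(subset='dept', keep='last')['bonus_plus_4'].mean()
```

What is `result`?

25.8333333333

add column bonus_plus_4 = df['bonus'] + 4:
   bonus     dept  bonus_plus_4
0     19      Eng            23
1      6  Finance            10
2     28      Ops            32
3     41       HR            45
4     20     Data            24
5     42    Legal            46
6     22      Ops            26
7     23     Data            27
8     36    Legal            40
9     25       HR            29
filter rows where bonus <= 36:
   bonus     dept  bonus_plus_4
0     19      Eng            23
1      6  Finance            10
2     28      Ops            32
4     20     Data            24
6     22      Ops            26
7     23     Data            27
8     36    Legal            40
9     25       HR            29
drop duplicate dept (keep=last):
   bonus     dept  bonus_plus_4
0     19      Eng            23
1      6  Finance            10
6     22      Ops            26
7     23     Data            27
8     36    Legal            40
9     25       HR            29
mean of column 'bonus_plus_4' → 25.8333333333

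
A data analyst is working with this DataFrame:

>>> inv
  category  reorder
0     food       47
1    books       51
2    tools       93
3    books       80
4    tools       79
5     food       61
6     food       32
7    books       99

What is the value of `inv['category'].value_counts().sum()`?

value_counts of category:
category
food     3
books    3
tools    2
Name: count, dtype: int64
Finally, sum of the resulting series = 8.

8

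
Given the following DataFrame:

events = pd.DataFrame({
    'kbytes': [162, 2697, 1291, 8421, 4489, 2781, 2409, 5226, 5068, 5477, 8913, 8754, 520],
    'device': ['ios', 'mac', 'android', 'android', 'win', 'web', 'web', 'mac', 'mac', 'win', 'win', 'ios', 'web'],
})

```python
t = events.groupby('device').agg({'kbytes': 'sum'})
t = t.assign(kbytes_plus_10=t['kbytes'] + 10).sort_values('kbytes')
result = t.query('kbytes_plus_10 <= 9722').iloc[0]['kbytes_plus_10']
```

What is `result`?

group by device, sum of kbytes:
         kbytes
device         
android    9712
ios        8916
mac       12991
web        5710
win       18879
add column kbytes_plus_10 = t['kbytes'] + 10:
         kbytes  kbytes_plus_10
device                         
android    9712            9722
ios        8916            8926
mac       12991           13001
web        5710            5720
win       18879           18889
sort by kbytes:
         kbytes  kbytes_plus_10
device                         
web        5710            5720
ios        8916            8926
android    9712            9722
mac       12991           13001
win       18879           18889
filter rows where kbytes_plus_10 <= 9722:
         kbytes  kbytes_plus_10
device                         
web        5710            5720
ios        8916            8926
android    9712            9722
So iloc[0]['kbytes_plus_10'] = 5720.

5720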